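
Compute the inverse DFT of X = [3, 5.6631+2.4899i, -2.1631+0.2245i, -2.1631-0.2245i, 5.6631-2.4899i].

x[n] = (1/5) Σ(k=0 to 4) X[k] · e^(2πikn/5)

Computing each x[n]:
x[0] = 2
x[1] = 1
x[2] = -2
x[3] = -1
x[4] = 3

x = [2, 1, -2, -1, 3]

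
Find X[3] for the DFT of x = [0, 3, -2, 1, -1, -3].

X[3] = Σ(n=0 to 5) x[n] · ω_6^(3n) where ω_6 = e^(-2πi/6)
= (0)·ω_6^0 + (3)·ω_6^3 + (-2)·ω_6^6 + (1)·ω_6^9 + (-1)·ω_6^12 + (-3)·ω_6^15

X[3] = -4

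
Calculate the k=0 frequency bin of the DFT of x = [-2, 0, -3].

X[0] = Σ(n=0 to 2) x[n] · ω_3^0 = Σ x[n]
= (-2) + (0) + (-3)

X[0] = -5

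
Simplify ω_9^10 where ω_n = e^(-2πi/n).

Since ω_9^9 = 1, powers reduce modulo 9.
10 mod 9 = 1
So ω_9^10 = ω_9^1 = e^(-2πi·1/9)

ω_9^10 = ω_9^1 = 0.7660-0.6428i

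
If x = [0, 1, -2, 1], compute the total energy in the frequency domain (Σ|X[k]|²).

Parseval: Σ|x[n]|² = (1/N)Σ|X[k]|², so Σ|X[k]|² = N·Σ|x[n]|² = 4·6.0000

Σ|X[k]|² = N·Σ|x[n]|² = 4·6.0000 = 24.0000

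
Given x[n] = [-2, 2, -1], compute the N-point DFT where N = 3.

X[k] = Σ(n=0 to 2) x[n] · ω_3^(nk)
where ω_3 = e^(-2πi/3)

Computing each X[k]:
X[0] = -1
X[1] = -2.5000-2.5981i
X[2] = -2.5000+2.5981i

X = [-1, -2.5000-2.5981i, -2.5000+2.5981i]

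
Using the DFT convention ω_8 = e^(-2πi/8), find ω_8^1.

ω_8^1 = e^(-2πi·1/8)
= cos(-2π·1/8) + i·sin(-2π·1/8)
= cos(-2π/8) + i·sin(-2π/8)

ω_8^1 = cos(-2π/8) + i·sin(-2π/8) = 0.7071-0.7071i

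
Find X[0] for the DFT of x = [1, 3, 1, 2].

X[0] = Σ(n=0 to 3) x[n] · ω_4^0 = Σ x[n]
= (1) + (3) + (1) + (2)

X[0] = 7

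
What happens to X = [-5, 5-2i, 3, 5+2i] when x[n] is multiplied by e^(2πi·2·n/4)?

Modulation property: DFT(ω_4^(-2n)·x[n]) = X[(k-2) mod 4], so circularly shift X by 2 positions.

X[k-2] = [3, 5+2i, -5, 5-2i]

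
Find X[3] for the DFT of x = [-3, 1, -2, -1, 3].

X[3] = Σ(n=0 to 4) x[n] · ω_5^(3n) where ω_5 = e^(-2πi/5)
= (-3)·ω_5^0 + (1)·ω_5^3 + (-2)·ω_5^6 + (-1)·ω_5^9 + (3)·ω_5^12

X[3] = -7.1631-0.2245i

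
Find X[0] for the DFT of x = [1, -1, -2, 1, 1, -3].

X[0] = Σ(n=0 to 5) x[n] · ω_6^0 = Σ x[n]
= (1) + (-1) + (-2) + (1) + (1) + (-3)

X[0] = -3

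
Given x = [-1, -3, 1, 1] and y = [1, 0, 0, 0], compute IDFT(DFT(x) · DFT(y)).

(x ⊛ y)[n] = Σ(m=0 to 3) x[m] · y[(n-m) mod 4]

Computing each output sample:
(x ⊛ y)[0] = -1
(x ⊛ y)[1] = -3
(x ⊛ y)[2] = 1
(x ⊛ y)[3] = 1

x ⊛ y = [-1, -3, 1, 1]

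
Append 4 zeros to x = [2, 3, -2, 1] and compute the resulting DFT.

Original 4-point DFT: [4, 4-2i, -4, 4+2i]
Zero-padded 8-point DFT provides frequency interpolation.

DFT_8([x, 0, ...]) = [4, 3.4142-0.8284i, 4-2i, 0.5858-4.8284i, -4, 0.5858+4.8284i, 4+2i, 3.4142+0.8284i]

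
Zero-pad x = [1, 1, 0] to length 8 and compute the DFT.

Original 3-point DFT: [2, 0.5000-0.8660i, 0.5000+0.8660i]
Zero-padded 8-point DFT provides frequency interpolation.

DFT_8([x, 0, ...]) = [2, 1.7071-0.7071i, 1-1i, 0.2929-0.7071i, 0, 0.2929+0.7071i, 1+1i, 1.7071+0.7071i]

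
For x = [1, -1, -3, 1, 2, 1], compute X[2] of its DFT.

X[2] = Σ(n=0 to 5) x[n] · ω_6^(2n) where ω_6 = e^(-2πi/6)
= (1)·ω_6^0 + (-1)·ω_6^2 + (-3)·ω_6^4 + (1)·ω_6^6 + (2)·ω_6^8 + (1)·ω_6^10

X[2] = 2.5000-2.5981i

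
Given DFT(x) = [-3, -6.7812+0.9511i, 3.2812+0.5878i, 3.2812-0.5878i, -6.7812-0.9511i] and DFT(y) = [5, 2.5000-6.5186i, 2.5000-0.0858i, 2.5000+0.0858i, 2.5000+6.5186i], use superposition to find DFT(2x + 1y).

By linearity: DFT(2x + 1y) = 2·DFT(x) + 1·DFT(y)
= 2·[-3, -6.7812+0.9511i, 3.2812+0.5878i, 3.2812-0.5878i, -6.7812-0.9511i] + 1·[5, 2.5000-6.5186i, 2.5000-0.0858i, 2.5000+0.0858i, 2.5000+6.5186i]

Computing element-wise:
Z[0] = 2·(-3) + 1·(5) = -1
Z[1] = 2·(-6.7812+0.9511i) + 1·(2.5000-6.5186i) = -11.0624-4.6164i
Z[2] = 2·(3.2812+0.5878i) + 1·(2.5000-0.0858i) = 9.0624+1.0898i
Z[3] = 2·(3.2812-0.5878i) + 1·(2.5000+0.0858i) = 9.0624-1.0898i
Z[4] = 2·(-6.7812-0.9511i) + 1·(2.5000+6.5186i) = -11.0624+4.6164i

DFT(2x + 1y) = 2·X + 1·Y = [-1, -11.0624-4.6164i, 9.0624+1.0898i, 9.0624-1.0898i, -11.0624+4.6164i]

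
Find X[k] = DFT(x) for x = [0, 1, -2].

X[k] = Σ(n=0 to 2) x[n] · ω_3^(nk)
where ω_3 = e^(-2πi/3)

Computing each X[k]:
X[0] = -1
X[1] = 0.5000-2.5981i
X[2] = 0.5000+2.5981i

X = [-1, 0.5000-2.5981i, 0.5000+2.5981i]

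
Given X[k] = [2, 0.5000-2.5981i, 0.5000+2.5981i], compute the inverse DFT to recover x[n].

x[n] = (1/3) Σ(k=0 to 2) X[k] · e^(2πikn/3)

Computing each x[n]:
x[0] = 1
x[1] = 2
x[2] = -1

x = [1, 2, -1]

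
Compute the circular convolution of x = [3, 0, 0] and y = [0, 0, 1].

(x ⊛ y)[n] = Σ(m=0 to 2) x[m] · y[(n-m) mod 3]

Computing each output sample:
(x ⊛ y)[0] = 0
(x ⊛ y)[1] = 0
(x ⊛ y)[2] = 3

x ⊛ y = [0, 0, 3]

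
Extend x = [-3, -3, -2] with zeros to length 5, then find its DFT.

Original 3-point DFT: [-8, -0.5000+0.8660i, -0.5000-0.8660i]
Zero-padded 5-point DFT provides frequency interpolation.

DFT_5([x, 0, ...]) = [-8, -2.3090+4.0287i, -1.1910-0.1388i, -1.1910+0.1388i, -2.3090-4.0287i]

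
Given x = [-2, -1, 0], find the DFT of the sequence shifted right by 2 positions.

Time shift by 2: X_shifted[k] = ω_3^(2k) · X[k]
Shifted x = [-1, 0, -2]

DFT(x[n-2]) = [-3, -1.7321i, 1.7321i]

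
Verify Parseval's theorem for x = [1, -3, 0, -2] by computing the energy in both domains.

Time domain:
Σ|x[n]|² = |1|² + |-3|² + |0|² + |-2|² = 14.0000

Frequency domain:
(1/4)Σ|X[k]|² = (1/4)(|-4|² + |1+1i|² + |6|² + |1-1i|²) = (1/4)·56.0000 = 14.0000

Both sides agree, confirming Parseval's theorem.

Σ|x[n]|² = (1/N)Σ|X[k]|² = 14.0000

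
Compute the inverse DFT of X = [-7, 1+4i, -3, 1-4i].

x[n] = (1/4) Σ(k=0 to 3) X[k] · e^(2πikn/4)

Computing each x[n]:
x[0] = -2
x[1] = -3
x[2] = -3
x[3] = 1

x = [-2, -3, -3, 1]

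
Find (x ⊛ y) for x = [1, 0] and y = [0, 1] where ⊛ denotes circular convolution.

(x ⊛ y)[n] = Σ(m=0 to 1) x[m] · y[(n-m) mod 2]

Computing each output sample:
(x ⊛ y)[0] = 0
(x ⊛ y)[1] = 1

x ⊛ y = [0, 1]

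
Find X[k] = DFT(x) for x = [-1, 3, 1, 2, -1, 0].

X[k] = Σ(n=0 to 5) x[n] · ω_6^(nk)
where ω_6 = e^(-2πi/6)

Computing each X[k]:
X[0] = 4
X[1] = -1.5000-4.3301i
X[2] = -0.5000-0.8660i
X[3] = -6
X[4] = -0.5000+0.8660i
X[5] = -1.5000+4.3301i

X = [4, -1.5000-4.3301i, -0.5000-0.8660i, -6, -0.5000+0.8660i, -1.5000+4.3301i]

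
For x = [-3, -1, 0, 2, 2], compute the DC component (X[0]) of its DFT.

X[0] = Σ(n=0 to 4) x[n] · ω_5^0 = Σ x[n]
= (-3) + (-1) + (0) + (2) + (2)

X[0] = 0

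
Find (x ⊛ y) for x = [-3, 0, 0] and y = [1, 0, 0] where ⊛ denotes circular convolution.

(x ⊛ y)[n] = Σ(m=0 to 2) x[m] · y[(n-m) mod 3]

Computing each output sample:
(x ⊛ y)[0] = -3
(x ⊛ y)[1] = 0
(x ⊛ y)[2] = 0

x ⊛ y = [-3, 0, 0]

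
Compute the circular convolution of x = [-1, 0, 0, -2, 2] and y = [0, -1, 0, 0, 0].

(x ⊛ y)[n] = Σ(m=0 to 4) x[m] · y[(n-m) mod 5]

Computing each output sample:
(x ⊛ y)[0] = -2
(x ⊛ y)[1] = 1
(x ⊛ y)[2] = 0
(x ⊛ y)[3] = 0
(x ⊛ y)[4] = 2

x ⊛ y = [-2, 1, 0, 0, 2]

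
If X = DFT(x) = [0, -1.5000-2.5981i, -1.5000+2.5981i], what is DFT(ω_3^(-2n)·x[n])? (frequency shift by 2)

Modulation property: DFT(ω_3^(-2n)·x[n]) = X[(k-2) mod 3], so circularly shift X by 2 positions.

X[k-2] = [-1.5000-2.5981i, -1.5000+2.5981i, 0]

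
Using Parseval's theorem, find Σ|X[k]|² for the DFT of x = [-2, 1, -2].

Parseval: Σ|x[n]|² = (1/N)Σ|X[k]|², so Σ|X[k]|² = N·Σ|x[n]|² = 3·9.0000

Σ|X[k]|² = N·Σ|x[n]|² = 3·9.0000 = 27.0000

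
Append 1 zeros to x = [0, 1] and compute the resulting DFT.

Original 2-point DFT: [1, -1]
Zero-padded 3-point DFT provides frequency interpolation.

DFT_3([x, 0, ...]) = [1, -0.5000-0.8660i, -0.5000+0.8660i]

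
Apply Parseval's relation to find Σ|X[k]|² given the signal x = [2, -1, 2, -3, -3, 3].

Parseval: Σ|x[n]|² = (1/N)Σ|X[k]|², so Σ|X[k]|² = N·Σ|x[n]|² = 6·36.0000

Σ|X[k]|² = N·Σ|x[n]|² = 6·36.0000 = 216.0000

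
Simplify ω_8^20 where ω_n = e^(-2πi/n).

Since ω_8^8 = 1, powers reduce modulo 8.
20 mod 8 = 4
So ω_8^20 = ω_8^4 = e^(-2πi·4/8)

ω_8^20 = ω_8^4 = -1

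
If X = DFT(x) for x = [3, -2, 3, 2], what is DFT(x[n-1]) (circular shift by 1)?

Time shift by 1: X_shifted[k] = ω_4^(1k) · X[k]
Shifted x = [2, 3, -2, 3]

DFT(x[n-1]) = [6, 4, -6, 4]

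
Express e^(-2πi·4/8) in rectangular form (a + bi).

ω_8^4 = e^(-2πi·4/8)
= cos(-2π·4/8) + i·sin(-2π·4/8)
= cos(-8π/8) + i·sin(-8π/8)

ω_8^4 = cos(-8π/8) + i·sin(-8π/8) = -1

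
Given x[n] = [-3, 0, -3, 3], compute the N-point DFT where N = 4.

X[k] = Σ(n=0 to 3) x[n] · ω_4^(nk)
where ω_4 = e^(-2πi/4)

Computing each X[k]:
X[0] = -3
X[1] = 3i
X[2] = -9
X[3] = -3i

X = [-3, 3i, -9, -3i]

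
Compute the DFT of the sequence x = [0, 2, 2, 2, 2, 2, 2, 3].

X[k] = Σ(n=0 to 7) x[n] · ω_8^(nk)
where ω_8 = e^(-2πi/8)

Computing each X[k]:
X[0] = 15
X[1] = -1.2929+0.7071i
X[2] = -2+1i
X[3] = -2.7071+0.7071i
X[4] = -3
X[5] = -2.7071-0.7071i
X[6] = -2-1i
X[7] = -1.2929-0.7071i

X = [15, -1.2929+0.7071i, -2+1i, -2.7071+0.7071i, -3, -2.7071-0.7071i, -2-1i, -1.2929-0.7071i]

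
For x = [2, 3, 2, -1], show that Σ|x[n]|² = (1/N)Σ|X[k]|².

Time domain:
Σ|x[n]|² = |2|² + |3|² + |2|² + |-1|² = 18.0000

Frequency domain:
(1/4)Σ|X[k]|² = (1/4)(|6|² + |-4i|² + |2|² + |4i|²) = (1/4)·72.0000 = 18.0000

Both sides agree, confirming Parseval's theorem.

Σ|x[n]|² = (1/N)Σ|X[k]|² = 18.0000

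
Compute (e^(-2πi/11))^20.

Since ω_11^11 = 1, powers reduce modulo 11.
20 mod 11 = 9
So ω_11^20 = ω_11^9 = e^(-2πi·9/11)

ω_11^20 = ω_11^9 = 0.4154+0.9096i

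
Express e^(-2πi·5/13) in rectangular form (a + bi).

ω_13^5 = e^(-2πi·5/13)
= cos(-2π·5/13) + i·sin(-2π·5/13)
= cos(-10π/13) + i·sin(-10π/13)

ω_13^5 = cos(-10π/13) + i·sin(-10π/13) = -0.7485-0.6631i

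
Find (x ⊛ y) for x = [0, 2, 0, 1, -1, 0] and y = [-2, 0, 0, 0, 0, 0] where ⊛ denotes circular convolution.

(x ⊛ y)[n] = Σ(m=0 to 5) x[m] · y[(n-m) mod 6]

Computing each output sample:
(x ⊛ y)[0] = 0
(x ⊛ y)[1] = -4
(x ⊛ y)[2] = 0
(x ⊛ y)[3] = -2
(x ⊛ y)[4] = 2
(x ⊛ y)[5] = 0

x ⊛ y = [0, -4, 0, -2, 2, 0]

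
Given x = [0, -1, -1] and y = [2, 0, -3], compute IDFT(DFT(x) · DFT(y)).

(x ⊛ y)[n] = Σ(m=0 to 2) x[m] · y[(n-m) mod 3]

Computing each output sample:
(x ⊛ y)[0] = 3
(x ⊛ y)[1] = 1
(x ⊛ y)[2] = -2

x ⊛ y = [3, 1, -2]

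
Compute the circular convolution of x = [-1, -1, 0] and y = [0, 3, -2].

(x ⊛ y)[n] = Σ(m=0 to 2) x[m] · y[(n-m) mod 3]

Computing each output sample:
(x ⊛ y)[0] = 2
(x ⊛ y)[1] = -3
(x ⊛ y)[2] = -1

x ⊛ y = [2, -3, -1]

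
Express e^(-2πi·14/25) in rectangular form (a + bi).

ω_25^14 = e^(-2πi·14/25)
= cos(-2π·14/25) + i·sin(-2π·14/25)
= cos(-28π/25) + i·sin(-28π/25)

ω_25^14 = cos(-28π/25) + i·sin(-28π/25) = -0.9298+0.3681i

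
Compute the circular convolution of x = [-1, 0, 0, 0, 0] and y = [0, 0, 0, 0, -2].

(x ⊛ y)[n] = Σ(m=0 to 4) x[m] · y[(n-m) mod 5]

Computing each output sample:
(x ⊛ y)[0] = 0
(x ⊛ y)[1] = 0
(x ⊛ y)[2] = 0
(x ⊛ y)[3] = 0
(x ⊛ y)[4] = 2

x ⊛ y = [0, 0, 0, 0, 2]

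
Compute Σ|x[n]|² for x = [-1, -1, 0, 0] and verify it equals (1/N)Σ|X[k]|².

Time domain:
Σ|x[n]|² = |-1|² + |-1|² + |0|² + |0|² = 2.0000

Frequency domain:
(1/4)Σ|X[k]|² = (1/4)(|-2|² + |-1+1i|² + |0|² + |-1-1i|²) = (1/4)·8.0000 = 2.0000

Both sides agree, confirming Parseval's theorem.

Σ|x[n]|² = (1/N)Σ|X[k]|² = 2.0000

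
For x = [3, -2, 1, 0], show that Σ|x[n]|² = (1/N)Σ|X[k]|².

Time domain:
Σ|x[n]|² = |3|² + |-2|² + |1|² + |0|² = 14.0000

Frequency domain:
(1/4)Σ|X[k]|² = (1/4)(|2|² + |2+2i|² + |6|² + |2-2i|²) = (1/4)·56.0000 = 14.0000

Both sides agree, confirming Parseval's theorem.

Σ|x[n]|² = (1/N)Σ|X[k]|² = 14.0000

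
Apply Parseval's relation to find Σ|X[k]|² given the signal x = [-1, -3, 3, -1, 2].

Parseval: Σ|x[n]|² = (1/N)Σ|X[k]|², so Σ|X[k]|² = N·Σ|x[n]|² = 5·24.0000

Σ|X[k]|² = N·Σ|x[n]|² = 5·24.0000 = 120.0000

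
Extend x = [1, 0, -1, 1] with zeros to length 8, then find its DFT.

Original 4-point DFT: [1, 2+1i, -1, 2-1i]
Zero-padded 8-point DFT provides frequency interpolation.

DFT_8([x, 0, ...]) = [1, 0.2929+0.2929i, 2+1i, 1.7071-1.7071i, -1, 1.7071+1.7071i, 2-1i, 0.2929-0.2929i]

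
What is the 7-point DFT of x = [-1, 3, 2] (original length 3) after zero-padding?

Original 3-point DFT: [4, -3.5000-0.8660i, -3.5000+0.8660i]
Zero-padded 7-point DFT provides frequency interpolation.

DFT_7([x, 0, ...]) = [4, 0.4254-4.2954i, -3.4695-2.0570i, -2.4559+0.2620i, -2.4559-0.2620i, -3.4695+2.0570i, 0.4254+4.2954i]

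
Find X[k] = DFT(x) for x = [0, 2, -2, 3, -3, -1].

X[k] = Σ(n=0 to 5) x[n] · ω_6^(nk)
where ω_6 = e^(-2πi/6)

Computing each X[k]:
X[0] = -1
X[1] = -3.4641i
X[2] = 5.0000-1.7321i
X[3] = -9
X[4] = 5.0000+1.7321i
X[5] = 3.4641i

X = [-1, -3.4641i, 5.0000-1.7321i, -9, 5.0000+1.7321i, 3.4641i]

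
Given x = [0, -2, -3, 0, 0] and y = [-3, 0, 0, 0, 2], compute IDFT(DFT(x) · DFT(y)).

(x ⊛ y)[n] = Σ(m=0 to 4) x[m] · y[(n-m) mod 5]

Computing each output sample:
(x ⊛ y)[0] = -4
(x ⊛ y)[1] = 0
(x ⊛ y)[2] = 9
(x ⊛ y)[3] = 0
(x ⊛ y)[4] = 0

x ⊛ y = [-4, 0, 9, 0, 0]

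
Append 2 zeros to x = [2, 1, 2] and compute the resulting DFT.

Original 3-point DFT: [5, 0.5000+0.8660i, 0.5000-0.8660i]
Zero-padded 5-point DFT provides frequency interpolation.

DFT_5([x, 0, ...]) = [5, 0.6910-2.1266i, 1.8090+1.3143i, 1.8090-1.3143i, 0.6910+2.1266i]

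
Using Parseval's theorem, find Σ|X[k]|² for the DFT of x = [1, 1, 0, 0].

Parseval: Σ|x[n]|² = (1/N)Σ|X[k]|², so Σ|X[k]|² = N·Σ|x[n]|² = 4·2.0000

Σ|X[k]|² = N·Σ|x[n]|² = 4·2.0000 = 8.0000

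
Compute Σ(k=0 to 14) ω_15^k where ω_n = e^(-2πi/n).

Sum of all nth roots of unity equals 0 for n > 1 (geometric series with r ≠ 1).

0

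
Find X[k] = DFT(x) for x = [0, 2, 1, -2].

X[k] = Σ(n=0 to 3) x[n] · ω_4^(nk)
where ω_4 = e^(-2πi/4)

Computing each X[k]:
X[0] = 1
X[1] = -1-4i
X[2] = 1
X[3] = -1+4i

X = [1, -1-4i, 1, -1+4i]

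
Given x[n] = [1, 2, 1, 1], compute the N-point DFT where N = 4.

X[k] = Σ(n=0 to 3) x[n] · ω_4^(nk)
where ω_4 = e^(-2πi/4)

Computing each X[k]:
X[0] = 5
X[1] = -1i
X[2] = -1
X[3] = 1i

X = [5, -1i, -1, 1i]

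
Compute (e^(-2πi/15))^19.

Since ω_15^15 = 1, powers reduce modulo 15.
19 mod 15 = 4
So ω_15^19 = ω_15^4 = e^(-2πi·4/15)

ω_15^19 = ω_15^4 = -0.1045-0.9945i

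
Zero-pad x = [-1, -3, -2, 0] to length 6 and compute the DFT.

Original 4-point DFT: [-6, 1+3i, 0, 1-3i]
Zero-padded 6-point DFT provides frequency interpolation.

DFT_6([x, 0, ...]) = [-6, -1.5000+4.3301i, 1.5000+0.8660i, 0, 1.5000-0.8660i, -1.5000-4.3301i]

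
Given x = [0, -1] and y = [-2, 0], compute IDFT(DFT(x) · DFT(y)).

(x ⊛ y)[n] = Σ(m=0 to 1) x[m] · y[(n-m) mod 2]

Computing each output sample:
(x ⊛ y)[0] = 0
(x ⊛ y)[1] = 2

x ⊛ y = [0, 2]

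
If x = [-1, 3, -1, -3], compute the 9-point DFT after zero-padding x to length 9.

Original 4-point DFT: [-2, -6i, -2, 6i]
Zero-padded 9-point DFT provides frequency interpolation.

DFT_9([x, 0, ...]) = [-2, 2.6245+1.6545i, 1.9606-5.2105i, -5.0000-3.4641i, -3.0851+0.9292i, -3.0851-0.9292i, -5.0000+3.4641i, 1.9606+5.2105i, 2.6245-1.6545i]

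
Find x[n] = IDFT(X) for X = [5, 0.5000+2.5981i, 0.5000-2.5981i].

x[n] = (1/3) Σ(k=0 to 2) X[k] · e^(2πikn/3)

Computing each x[n]:
x[0] = 2
x[1] = 0
x[2] = 3

x = [2, 0, 3]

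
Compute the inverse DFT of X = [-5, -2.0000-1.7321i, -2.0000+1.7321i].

x[n] = (1/3) Σ(k=0 to 2) X[k] · e^(2πikn/3)

Computing each x[n]:
x[0] = -3
x[1] = 0
x[2] = -2

x = [-3, 0, -2]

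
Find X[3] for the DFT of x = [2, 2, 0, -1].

X[3] = Σ(n=0 to 3) x[n] · ω_4^(3n) where ω_4 = e^(-2πi/4)
= (2)·ω_4^0 + (2)·ω_4^3 + (0)·ω_4^6 + (-1)·ω_4^9

X[3] = 2+3i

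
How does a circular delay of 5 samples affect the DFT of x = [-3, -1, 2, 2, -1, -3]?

Time shift by 5: X_shifted[k] = ω_6^(5k) · X[k]
Shifted x = [-1, 2, 2, -1, -3, -3]

DFT(x[n-5]) = [-4, -8.6603i, -1, 0, -1, 8.6603i]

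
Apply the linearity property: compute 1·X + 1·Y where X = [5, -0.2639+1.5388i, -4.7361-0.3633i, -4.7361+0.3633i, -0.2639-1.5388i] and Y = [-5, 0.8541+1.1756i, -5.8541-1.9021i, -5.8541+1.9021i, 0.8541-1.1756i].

By linearity: DFT(1x + 1y) = 1·DFT(x) + 1·DFT(y)
= 1·[5, -0.2639+1.5388i, -4.7361-0.3633i, -4.7361+0.3633i, -0.2639-1.5388i] + 1·[-5, 0.8541+1.1756i, -5.8541-1.9021i, -5.8541+1.9021i, 0.8541-1.1756i]

Computing element-wise:
Z[0] = 1·(5) + 1·(-5) = 0
Z[1] = 1·(-0.2639+1.5388i) + 1·(0.8541+1.1756i) = 0.5902+2.7144i
Z[2] = 1·(-4.7361-0.3633i) + 1·(-5.8541-1.9021i) = -10.5902-2.2654i
Z[3] = 1·(-4.7361+0.3633i) + 1·(-5.8541+1.9021i) = -10.5902+2.2654i
Z[4] = 1·(-0.2639-1.5388i) + 1·(0.8541-1.1756i) = 0.5902-2.7144i

DFT(1x + 1y) = 1·X + 1·Y = [0, 0.5902+2.7144i, -10.5902-2.2654i, -10.5902+2.2654i, 0.5902-2.7144i]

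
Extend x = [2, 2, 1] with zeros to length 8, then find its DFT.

Original 3-point DFT: [5, 0.5000-0.8660i, 0.5000+0.8660i]
Zero-padded 8-point DFT provides frequency interpolation.

DFT_8([x, 0, ...]) = [5, 3.4142-2.4142i, 1-2i, 0.5858-0.4142i, 1, 0.5858+0.4142i, 1+2i, 3.4142+2.4142i]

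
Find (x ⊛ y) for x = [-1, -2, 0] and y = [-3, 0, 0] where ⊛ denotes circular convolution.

(x ⊛ y)[n] = Σ(m=0 to 2) x[m] · y[(n-m) mod 3]

Computing each output sample:
(x ⊛ y)[0] = 3
(x ⊛ y)[1] = 6
(x ⊛ y)[2] = 0

x ⊛ y = [3, 6, 0]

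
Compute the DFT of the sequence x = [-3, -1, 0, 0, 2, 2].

X[k] = Σ(n=0 to 5) x[n] · ω_6^(nk)
where ω_6 = e^(-2πi/6)

Computing each X[k]:
X[0] = 0
X[1] = -3.5000+4.3301i
X[2] = -4.5000+0.8660i
X[3] = -2
X[4] = -4.5000-0.8660i
X[5] = -3.5000-4.3301i

X = [0, -3.5000+4.3301i, -4.5000+0.8660i, -2, -4.5000-0.8660i, -3.5000-4.3301i]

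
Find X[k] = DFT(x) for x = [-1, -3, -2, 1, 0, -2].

X[k] = Σ(n=0 to 5) x[n] · ω_6^(nk)
where ω_6 = e^(-2πi/6)

Computing each X[k]:
X[0] = -7
X[1] = -3.5000+2.5981i
X[2] = 3.5000-0.8660i
X[3] = 1
X[4] = 3.5000+0.8660i
X[5] = -3.5000-2.5981i

X = [-7, -3.5000+2.5981i, 3.5000-0.8660i, 1, 3.5000+0.8660i, -3.5000-2.5981i]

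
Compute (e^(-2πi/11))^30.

Since ω_11^11 = 1, powers reduce modulo 11.
30 mod 11 = 8
So ω_11^30 = ω_11^8 = e^(-2πi·8/11)

ω_11^30 = ω_11^8 = -0.1423+0.9898i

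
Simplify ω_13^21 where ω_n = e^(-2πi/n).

Since ω_13^13 = 1, powers reduce modulo 13.
21 mod 13 = 8
So ω_13^21 = ω_13^8 = e^(-2πi·8/13)

ω_13^21 = ω_13^8 = -0.7485+0.6631i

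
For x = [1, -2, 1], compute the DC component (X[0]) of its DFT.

X[0] = Σ(n=0 to 2) x[n] · ω_3^0 = Σ x[n]
= (1) + (-2) + (1)

X[0] = 0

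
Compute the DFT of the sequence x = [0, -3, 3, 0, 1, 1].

X[k] = Σ(n=0 to 5) x[n] · ω_6^(nk)
where ω_6 = e^(-2πi/6)

Computing each X[k]:
X[0] = 2
X[1] = -3.0000+1.7321i
X[2] = -1.0000+5.1962i
X[3] = 6
X[4] = -1.0000-5.1962i
X[5] = -3.0000-1.7321i

X = [2, -3.0000+1.7321i, -1.0000+5.1962i, 6, -1.0000-5.1962i, -3.0000-1.7321i]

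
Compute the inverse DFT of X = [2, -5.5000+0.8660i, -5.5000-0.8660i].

x[n] = (1/3) Σ(k=0 to 2) X[k] · e^(2πikn/3)

Computing each x[n]:
x[0] = -3
x[1] = 2
x[2] = 3

x = [-3, 2, 3]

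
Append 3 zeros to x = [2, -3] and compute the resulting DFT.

Original 2-point DFT: [-1, 5]
Zero-padded 5-point DFT provides frequency interpolation.

DFT_5([x, 0, ...]) = [-1, 1.0729+2.8532i, 4.4271+1.7634i, 4.4271-1.7634i, 1.0729-2.8532i]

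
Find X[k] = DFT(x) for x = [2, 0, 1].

X[k] = Σ(n=0 to 2) x[n] · ω_3^(nk)
where ω_3 = e^(-2πi/3)

Computing each X[k]:
X[0] = 3
X[1] = 1.5000+0.8660i
X[2] = 1.5000-0.8660i

X = [3, 1.5000+0.8660i, 1.5000-0.8660i]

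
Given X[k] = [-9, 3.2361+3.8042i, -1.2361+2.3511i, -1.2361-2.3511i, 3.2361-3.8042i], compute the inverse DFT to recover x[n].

x[n] = (1/5) Σ(k=0 to 4) X[k] · e^(2πikn/5)

Computing each x[n]:
x[0] = -1
x[1] = -3
x[2] = -3
x[3] = -3
x[4] = 1

x = [-1, -3, -3, -3, 1]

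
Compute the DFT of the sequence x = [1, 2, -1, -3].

X[k] = Σ(n=0 to 3) x[n] · ω_4^(nk)
where ω_4 = e^(-2πi/4)

Computing each X[k]:
X[0] = -1
X[1] = 2-5i
X[2] = 1
X[3] = 2+5i

X = [-1, 2-5i, 1, 2+5i]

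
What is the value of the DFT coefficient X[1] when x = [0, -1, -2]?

X[1] = Σ(n=0 to 2) x[n] · ω_3^(1n) where ω_3 = e^(-2πi/3)
= (0)·ω_3^0 + (-1)·ω_3^1 + (-2)·ω_3^2

X[1] = 1.5000-0.8660i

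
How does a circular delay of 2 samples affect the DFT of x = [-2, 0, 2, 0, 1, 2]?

Time shift by 2: X_shifted[k] = ω_6^(2k) · X[k]
Shifted x = [1, 2, -2, 0, 2, 0]

DFT(x[n-2]) = [3, 2.0000+1.7321i, -5.1962i, -1, 5.1962i, 2.0000-1.7321i]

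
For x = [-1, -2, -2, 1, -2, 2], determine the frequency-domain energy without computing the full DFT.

Parseval: Σ|x[n]|² = (1/N)Σ|X[k]|², so Σ|X[k]|² = N·Σ|x[n]|² = 6·18.0000

Σ|X[k]|² = N·Σ|x[n]|² = 6·18.0000 = 108.0000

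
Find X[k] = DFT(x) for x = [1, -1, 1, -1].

X[k] = Σ(n=0 to 3) x[n] · ω_4^(nk)
where ω_4 = e^(-2πi/4)

Computing each X[k]:
X[0] = 0
X[1] = 0
X[2] = 4
X[3] = 0

X = [0, 0, 4, 0]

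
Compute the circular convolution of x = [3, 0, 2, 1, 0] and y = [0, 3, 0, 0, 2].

(x ⊛ y)[n] = Σ(m=0 to 4) x[m] · y[(n-m) mod 5]

Computing each output sample:
(x ⊛ y)[0] = 0
(x ⊛ y)[1] = 13
(x ⊛ y)[2] = 2
(x ⊛ y)[3] = 6
(x ⊛ y)[4] = 9

x ⊛ y = [0, 13, 2, 6, 9]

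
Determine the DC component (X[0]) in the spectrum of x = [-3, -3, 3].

X[0] = Σ(n=0 to 2) x[n] · ω_3^0 = Σ x[n]
= (-3) + (-3) + (3)

X[0] = -3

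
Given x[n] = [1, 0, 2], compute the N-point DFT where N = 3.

X[k] = Σ(n=0 to 2) x[n] · ω_3^(nk)
where ω_3 = e^(-2πi/3)

Computing each X[k]:
X[0] = 3
X[1] = 1.7321i
X[2] = -1.7321i

X = [3, 1.7321i, -1.7321i]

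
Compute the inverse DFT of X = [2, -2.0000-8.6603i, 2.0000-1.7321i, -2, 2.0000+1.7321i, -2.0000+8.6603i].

x[n] = (1/6) Σ(k=0 to 5) X[k] · e^(2πikn/6)

Computing each x[n]:
x[0] = 0
x[1] = 3
x[2] = 2
x[3] = 2
x[4] = -2
x[5] = -3

x = [0, 3, 2, 2, -2, -3]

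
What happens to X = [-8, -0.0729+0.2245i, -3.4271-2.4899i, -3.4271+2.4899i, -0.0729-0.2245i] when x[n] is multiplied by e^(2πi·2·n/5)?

Modulation property: DFT(ω_5^(-2n)·x[n]) = X[(k-2) mod 5], so circularly shift X by 2 positions.

X[k-2] = [-3.4271+2.4899i, -0.0729-0.2245i, -8, -0.0729+0.2245i, -3.4271-2.4899i]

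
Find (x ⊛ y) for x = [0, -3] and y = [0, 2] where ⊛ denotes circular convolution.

(x ⊛ y)[n] = Σ(m=0 to 1) x[m] · y[(n-m) mod 2]

Computing each output sample:
(x ⊛ y)[0] = -6
(x ⊛ y)[1] = 0

x ⊛ y = [-6, 0]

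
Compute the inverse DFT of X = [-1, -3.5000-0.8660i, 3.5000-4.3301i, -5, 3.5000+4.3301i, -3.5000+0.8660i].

x[n] = (1/6) Σ(k=0 to 5) X[k] · e^(2πikn/6)

Computing each x[n]:
x[0] = -1
x[1] = 1
x[2] = -2
x[3] = 3
x[4] = 0
x[5] = -2

x = [-1, 1, -2, 3, 0, -2]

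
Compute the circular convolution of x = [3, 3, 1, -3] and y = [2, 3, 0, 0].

(x ⊛ y)[n] = Σ(m=0 to 3) x[m] · y[(n-m) mod 4]

Computing each output sample:
(x ⊛ y)[0] = -3
(x ⊛ y)[1] = 15
(x ⊛ y)[2] = 11
(x ⊛ y)[3] = -3

x ⊛ y = [-3, 15, 11, -3]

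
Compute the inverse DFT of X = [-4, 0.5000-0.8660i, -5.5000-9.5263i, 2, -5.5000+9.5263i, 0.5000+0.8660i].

x[n] = (1/6) Σ(k=0 to 5) X[k] · e^(2πikn/6)

Computing each x[n]:
x[0] = -2
x[1] = 3
x[2] = -2
x[3] = -3
x[4] = 3
x[5] = -3

x = [-2, 3, -2, -3, 3, -3]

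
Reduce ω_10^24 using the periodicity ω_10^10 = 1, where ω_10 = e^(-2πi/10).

Since ω_10^10 = 1, powers reduce modulo 10.
24 mod 10 = 4
So ω_10^24 = ω_10^4 = e^(-2πi·4/10)

ω_10^24 = ω_10^4 = -0.8090-0.5878i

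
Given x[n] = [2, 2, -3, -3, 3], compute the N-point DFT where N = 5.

X[k] = Σ(n=0 to 4) x[n] · ω_5^(nk)
where ω_5 = e^(-2πi/5)

Computing each X[k]:
X[0] = 1
X[1] = 8.3992+0.9511i
X[2] = -3.8992+0.5878i
X[3] = -3.8992-0.5878i
X[4] = 8.3992-0.9511i

X = [1, 8.3992+0.9511i, -3.8992+0.5878i, -3.8992-0.5878i, 8.3992-0.9511i]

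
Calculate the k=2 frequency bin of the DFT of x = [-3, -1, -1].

X[2] = Σ(n=0 to 2) x[n] · ω_3^(2n) where ω_3 = e^(-2πi/3)
= (-3)·ω_3^0 + (-1)·ω_3^2 + (-1)·ω_3^4

X[2] = -2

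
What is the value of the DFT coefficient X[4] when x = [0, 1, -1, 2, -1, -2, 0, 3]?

X[4] = Σ(n=0 to 7) x[n] · ω_8^(4n) where ω_8 = e^(-2πi/8)
= (0)·ω_8^0 + (1)·ω_8^4 + (-1)·ω_8^8 + (2)·ω_8^12 + (-1)·ω_8^16 + (-2)·ω_8^20 + (0)·ω_8^24 + (3)·ω_8^28

X[4] = -6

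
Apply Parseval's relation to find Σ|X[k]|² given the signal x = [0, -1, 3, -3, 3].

Parseval: Σ|x[n]|² = (1/N)Σ|X[k]|², so Σ|X[k]|² = N·Σ|x[n]|² = 5·28.0000

Σ|X[k]|² = N·Σ|x[n]|² = 5·28.0000 = 140.0000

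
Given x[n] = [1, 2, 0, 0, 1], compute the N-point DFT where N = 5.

X[k] = Σ(n=0 to 4) x[n] · ω_5^(nk)
where ω_5 = e^(-2πi/5)

Computing each X[k]:
X[0] = 4
X[1] = 1.9271-0.9511i
X[2] = -1.4271-0.5878i
X[3] = -1.4271+0.5878i
X[4] = 1.9271+0.9511i

X = [4, 1.9271-0.9511i, -1.4271-0.5878i, -1.4271+0.5878i, 1.9271+0.9511i]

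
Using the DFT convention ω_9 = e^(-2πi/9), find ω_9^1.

ω_9^1 = e^(-2πi·1/9)
= cos(-2π·1/9) + i·sin(-2π·1/9)
= cos(-2π/9) + i·sin(-2π/9)

ω_9^1 = cos(-2π/9) + i·sin(-2π/9) = 0.7660-0.6428i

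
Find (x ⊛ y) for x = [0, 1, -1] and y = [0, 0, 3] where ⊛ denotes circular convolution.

(x ⊛ y)[n] = Σ(m=0 to 2) x[m] · y[(n-m) mod 3]

Computing each output sample:
(x ⊛ y)[0] = 3
(x ⊛ y)[1] = -3
(x ⊛ y)[2] = 0

x ⊛ y = [3, -3, 0]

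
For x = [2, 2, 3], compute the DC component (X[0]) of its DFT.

X[0] = Σ(n=0 to 2) x[n] · ω_3^0 = Σ x[n]
= (2) + (2) + (3)

X[0] = 7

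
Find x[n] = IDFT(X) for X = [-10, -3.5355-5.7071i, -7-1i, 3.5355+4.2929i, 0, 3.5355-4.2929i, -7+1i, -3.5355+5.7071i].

x[n] = (1/8) Σ(k=0 to 7) X[k] · e^(2πikn/8)

Computing each x[n]:
x[0] = -3
x[1] = -2
x[2] = 3
x[3] = 0
x[4] = -3
x[5] = 0
x[6] = -2
x[7] = -3

x = [-3, -2, 3, 0, -3, 0, -2, -3]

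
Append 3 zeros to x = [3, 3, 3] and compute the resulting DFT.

Original 3-point DFT: [9, 0, 0]
Zero-padded 6-point DFT provides frequency interpolation.

DFT_6([x, 0, ...]) = [9, 3.0000-5.1962i, 0, 3, 0, 3.0000+5.1962i]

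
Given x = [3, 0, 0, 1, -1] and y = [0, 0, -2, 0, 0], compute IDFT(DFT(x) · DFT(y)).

(x ⊛ y)[n] = Σ(m=0 to 4) x[m] · y[(n-m) mod 5]

Computing each output sample:
(x ⊛ y)[0] = -2
(x ⊛ y)[1] = 2
(x ⊛ y)[2] = -6
(x ⊛ y)[3] = 0
(x ⊛ y)[4] = 0

x ⊛ y = [-2, 2, -6, 0, 0]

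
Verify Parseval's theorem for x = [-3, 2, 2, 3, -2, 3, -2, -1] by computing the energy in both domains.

Time domain:
Σ|x[n]|² = |-3|² + |2|² + |2|² + |3|² + |-2|² + |3|² + |-2|² + |-1|² = 44.0000

Frequency domain:
(1/8)Σ|X[k]|² = (1/8)(|2|² + |-4.5355-6.1213i|² + |-5-3i|² + |2.5355+1.8787i|² + |-12|² + |2.5355-1.8787i|² + |-5+3i|² + |-4.5355+6.1213i|²) = (1/8)·352.0000 = 44.0000

Both sides agree, confirming Parseval's theorem.

Σ|x[n]|² = (1/N)Σ|X[k]|² = 44.0000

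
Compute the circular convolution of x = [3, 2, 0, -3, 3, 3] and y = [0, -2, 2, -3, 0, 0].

(x ⊛ y)[n] = Σ(m=0 to 5) x[m] · y[(n-m) mod 6]

Computing each output sample:
(x ⊛ y)[0] = 9
(x ⊛ y)[1] = -9
(x ⊛ y)[2] = -7
(x ⊛ y)[3] = -5
(x ⊛ y)[4] = 0
(x ⊛ y)[5] = -12

x ⊛ y = [9, -9, -7, -5, 0, -12]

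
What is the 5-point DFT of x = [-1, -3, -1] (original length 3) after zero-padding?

Original 3-point DFT: [-5, 1.0000+1.7321i, 1.0000-1.7321i]
Zero-padded 5-point DFT provides frequency interpolation.

DFT_5([x, 0, ...]) = [-5, -1.1180+3.4410i, 1.1180+0.8123i, 1.1180-0.8123i, -1.1180-3.4410i]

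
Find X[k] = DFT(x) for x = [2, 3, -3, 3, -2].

X[k] = Σ(n=0 to 4) x[n] · ω_5^(nk)
where ω_5 = e^(-2πi/5)

Computing each X[k]:
X[0] = 3
X[1] = 2.3090-1.2286i
X[2] = 1.1910-8.6453i
X[3] = 1.1910+8.6453i
X[4] = 2.3090+1.2286i

X = [3, 2.3090-1.2286i, 1.1910-8.6453i, 1.1910+8.6453i, 2.3090+1.2286i]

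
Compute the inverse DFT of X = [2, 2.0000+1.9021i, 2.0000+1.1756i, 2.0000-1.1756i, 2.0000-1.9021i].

x[n] = (1/5) Σ(k=0 to 4) X[k] · e^(2πikn/5)

Computing each x[n]:
x[0] = 2
x[1] = -1
x[2] = 0
x[3] = 0
x[4] = 1

x = [2, -1, 0, 0, 1]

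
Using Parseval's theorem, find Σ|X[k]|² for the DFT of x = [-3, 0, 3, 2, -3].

Parseval: Σ|x[n]|² = (1/N)Σ|X[k]|², so Σ|X[k]|² = N·Σ|x[n]|² = 5·31.0000

Σ|X[k]|² = N·Σ|x[n]|² = 5·31.0000 = 155.0000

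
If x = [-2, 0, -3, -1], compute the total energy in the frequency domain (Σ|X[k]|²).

Parseval: Σ|x[n]|² = (1/N)Σ|X[k]|², so Σ|X[k]|² = N·Σ|x[n]|² = 4·14.0000

Σ|X[k]|² = N·Σ|x[n]|² = 4·14.0000 = 56.0000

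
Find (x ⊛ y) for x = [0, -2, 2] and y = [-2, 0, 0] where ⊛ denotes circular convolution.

(x ⊛ y)[n] = Σ(m=0 to 2) x[m] · y[(n-m) mod 3]

Computing each output sample:
(x ⊛ y)[0] = 0
(x ⊛ y)[1] = 4
(x ⊛ y)[2] = -4

x ⊛ y = [0, 4, -4]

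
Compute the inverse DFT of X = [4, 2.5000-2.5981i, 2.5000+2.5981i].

x[n] = (1/3) Σ(k=0 to 2) X[k] · e^(2πikn/3)

Computing each x[n]:
x[0] = 3
x[1] = 2
x[2] = -1

x = [3, 2, -1]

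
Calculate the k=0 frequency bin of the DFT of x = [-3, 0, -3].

X[0] = Σ(n=0 to 2) x[n] · ω_3^0 = Σ x[n]
= (-3) + (0) + (-3)

X[0] = -6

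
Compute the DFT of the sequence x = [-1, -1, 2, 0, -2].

X[k] = Σ(n=0 to 4) x[n] · ω_5^(nk)
where ω_5 = e^(-2πi/5)

Computing each X[k]:
X[0] = -2
X[1] = -3.5451-2.1266i
X[2] = 2.0451+1.3143i
X[3] = 2.0451-1.3143i
X[4] = -3.5451+2.1266i

X = [-2, -3.5451-2.1266i, 2.0451+1.3143i, 2.0451-1.3143i, -3.5451+2.1266i]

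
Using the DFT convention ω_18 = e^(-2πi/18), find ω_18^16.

ω_18^16 = e^(-2πi·16/18)
= cos(-2π·16/18) + i·sin(-2π·16/18)
= cos(-32π/18) + i·sin(-32π/18)

ω_18^16 = cos(-32π/18) + i·sin(-32π/18) = 0.7660+0.6428i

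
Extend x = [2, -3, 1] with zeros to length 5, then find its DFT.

Original 3-point DFT: [0, 3.0000+3.4641i, 3.0000-3.4641i]
Zero-padded 5-point DFT provides frequency interpolation.

DFT_5([x, 0, ...]) = [0, 0.2639+2.2654i, 4.7361+2.7144i, 4.7361-2.7144i, 0.2639-2.2654i]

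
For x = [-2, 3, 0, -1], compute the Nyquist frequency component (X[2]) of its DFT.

X[2] = Σ(n=0 to 3) x[n] · ω_4^(2n) where ω_4 = e^(-2πi/4)
= (-2)·ω_4^0 + (3)·ω_4^2 + (0)·ω_4^4 + (-1)·ω_4^6

X[2] = -4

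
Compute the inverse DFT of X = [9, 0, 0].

x[n] = (1/3) Σ(k=0 to 2) X[k] · e^(2πikn/3)

Computing each x[n]:
x[0] = 3
x[1] = 3
x[2] = 3

x = [3, 3, 3]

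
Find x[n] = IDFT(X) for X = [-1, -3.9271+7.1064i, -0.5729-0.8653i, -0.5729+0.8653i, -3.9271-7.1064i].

x[n] = (1/5) Σ(k=0 to 4) X[k] · e^(2πikn/5)

Computing each x[n]:
x[0] = -2
x[1] = -3
x[2] = -1
x[3] = 3
x[4] = 2

x = [-2, -3, -1, 3, 2]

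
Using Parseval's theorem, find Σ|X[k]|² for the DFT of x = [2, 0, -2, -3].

Parseval: Σ|x[n]|² = (1/N)Σ|X[k]|², so Σ|X[k]|² = N·Σ|x[n]|² = 4·17.0000

Σ|X[k]|² = N·Σ|x[n]|² = 4·17.0000 = 68.0000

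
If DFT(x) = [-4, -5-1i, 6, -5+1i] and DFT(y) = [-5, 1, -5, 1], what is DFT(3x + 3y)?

By linearity: DFT(3x + 3y) = 3·DFT(x) + 3·DFT(y)
= 3·[-4, -5-1i, 6, -5+1i] + 3·[-5, 1, -5, 1]

Computing element-wise:
Z[0] = 3·(-4) + 3·(-5) = -27
Z[1] = 3·(-5-1i) + 3·(1) = -12-3i
Z[2] = 3·(6) + 3·(-5) = 3
Z[3] = 3·(-5+1i) + 3·(1) = -12+3i

DFT(3x + 3y) = 3·X + 3·Y = [-27, -12-3i, 3, -12+3i]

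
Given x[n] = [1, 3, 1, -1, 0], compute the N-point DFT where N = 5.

X[k] = Σ(n=0 to 4) x[n] · ω_5^(nk)
where ω_5 = e^(-2πi/5)

Computing each X[k]:
X[0] = 4
X[1] = 1.9271-4.0287i
X[2] = -1.4271+0.1388i
X[3] = -1.4271-0.1388i
X[4] = 1.9271+4.0287i

X = [4, 1.9271-4.0287i, -1.4271+0.1388i, -1.4271-0.1388i, 1.9271+4.0287i]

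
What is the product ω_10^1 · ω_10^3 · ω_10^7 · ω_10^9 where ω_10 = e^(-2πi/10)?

The primitive 10th roots of unity are ω_10^k for k coprime to 10: k ∈ {1, 3, 7, 9}
Their product equals the constant term of the cyclotomic polynomial Φ_10(x) up to sign.
For n ≥ 3, the product of all primitive nth roots of unity is 1. (For n=1 it is 1; for n=2 it is -1.)

1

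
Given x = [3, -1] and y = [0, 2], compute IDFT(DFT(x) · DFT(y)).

(x ⊛ y)[n] = Σ(m=0 to 1) x[m] · y[(n-m) mod 2]

Computing each output sample:
(x ⊛ y)[0] = -2
(x ⊛ y)[1] = 6

x ⊛ y = [-2, 6]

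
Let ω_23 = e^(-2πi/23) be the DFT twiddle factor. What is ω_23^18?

ω_23^18 = e^(-2πi·18/23)
= cos(-2π·18/23) + i·sin(-2π·18/23)
= cos(-36π/23) + i·sin(-36π/23)

ω_23^18 = cos(-36π/23) + i·sin(-36π/23) = 0.2035+0.9791i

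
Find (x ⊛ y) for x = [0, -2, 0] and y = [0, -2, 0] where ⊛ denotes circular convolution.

(x ⊛ y)[n] = Σ(m=0 to 2) x[m] · y[(n-m) mod 3]

Computing each output sample:
(x ⊛ y)[0] = 0
(x ⊛ y)[1] = 0
(x ⊛ y)[2] = 4

x ⊛ y = [0, 0, 4]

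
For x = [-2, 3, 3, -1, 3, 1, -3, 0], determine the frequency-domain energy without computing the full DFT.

Parseval: Σ|x[n]|² = (1/N)Σ|X[k]|², so Σ|X[k]|² = N·Σ|x[n]|² = 8·42.0000

Σ|X[k]|² = N·Σ|x[n]|² = 8·42.0000 = 336.0000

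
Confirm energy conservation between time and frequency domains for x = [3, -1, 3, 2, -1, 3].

Time domain:
Σ|x[n]|² = |3|² + |-1|² + |3|² + |2|² + |-1|² + |3|² = 33.0000

Frequency domain:
(1/6)Σ|X[k]|² = (1/6)(|9|² + |1|² + |3.0000+6.9282i|² + |1|² + |3.0000-6.9282i|² + |1|²) = (1/6)·198.0000 = 33.0000

Both sides agree, confirming Parseval's theorem.

Σ|x[n]|² = (1/N)Σ|X[k]|² = 33.0000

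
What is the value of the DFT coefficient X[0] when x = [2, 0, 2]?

X[0] = Σ(n=0 to 2) x[n] · ω_3^0 = Σ x[n]
= (2) + (0) + (2)

X[0] = 4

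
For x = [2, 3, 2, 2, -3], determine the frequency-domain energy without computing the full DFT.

Parseval: Σ|x[n]|² = (1/N)Σ|X[k]|², so Σ|X[k]|² = N·Σ|x[n]|² = 5·30.0000

Σ|X[k]|² = N·Σ|x[n]|² = 5·30.0000 = 150.0000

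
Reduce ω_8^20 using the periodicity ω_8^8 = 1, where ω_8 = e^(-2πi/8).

Since ω_8^8 = 1, powers reduce modulo 8.
20 mod 8 = 4
So ω_8^20 = ω_8^4 = e^(-2πi·4/8)

ω_8^20 = ω_8^4 = -1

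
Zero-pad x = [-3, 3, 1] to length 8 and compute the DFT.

Original 3-point DFT: [1, -5.0000-1.7321i, -5.0000+1.7321i]
Zero-padded 8-point DFT provides frequency interpolation.

DFT_8([x, 0, ...]) = [1, -0.8787-3.1213i, -4-3i, -5.1213-1.1213i, -5, -5.1213+1.1213i, -4+3i, -0.8787+3.1213i]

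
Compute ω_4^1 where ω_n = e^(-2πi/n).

ω_4^1 = e^(-2πi·1/4)
= cos(-2π·1/4) + i·sin(-2π·1/4)
= cos(-2π/4) + i·sin(-2π/4)

ω_4^1 = cos(-2π/4) + i·sin(-2π/4) = -1i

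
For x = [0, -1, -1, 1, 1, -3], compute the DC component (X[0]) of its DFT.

X[0] = Σ(n=0 to 5) x[n] · ω_6^0 = Σ x[n]
= (0) + (-1) + (-1) + (1) + (1) + (-3)

X[0] = -3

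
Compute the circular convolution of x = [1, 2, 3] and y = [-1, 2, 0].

(x ⊛ y)[n] = Σ(m=0 to 2) x[m] · y[(n-m) mod 3]

Computing each output sample:
(x ⊛ y)[0] = 5
(x ⊛ y)[1] = 0
(x ⊛ y)[2] = 1

x ⊛ y = [5, 0, 1]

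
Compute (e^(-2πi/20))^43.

Since ω_20^20 = 1, powers reduce modulo 20.
43 mod 20 = 3
So ω_20^43 = ω_20^3 = e^(-2πi·3/20)

ω_20^43 = ω_20^3 = 0.5878-0.8090i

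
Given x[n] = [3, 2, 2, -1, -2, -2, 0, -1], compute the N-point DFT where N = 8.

X[k] = Σ(n=0 to 7) x[n] · ω_8^(nk)
where ω_8 = e^(-2πi/8)

Computing each X[k]:
X[0] = 1
X[1] = 7.8284-4.8284i
X[2] = -1-2i
X[3] = 2.1716-0.8284i
X[4] = 5
X[5] = 2.1716+0.8284i
X[6] = -1+2i
X[7] = 7.8284+4.8284i

X = [1, 7.8284-4.8284i, -1-2i, 2.1716-0.8284i, 5, 2.1716+0.8284i, -1+2i, 7.8284+4.8284i]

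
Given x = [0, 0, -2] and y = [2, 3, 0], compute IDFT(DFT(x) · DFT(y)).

(x ⊛ y)[n] = Σ(m=0 to 2) x[m] · y[(n-m) mod 3]

Computing each output sample:
(x ⊛ y)[0] = -6
(x ⊛ y)[1] = 0
(x ⊛ y)[2] = -4

x ⊛ y = [-6, 0, -4]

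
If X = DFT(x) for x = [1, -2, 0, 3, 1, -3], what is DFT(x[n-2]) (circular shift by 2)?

Time shift by 2: X_shifted[k] = ω_6^(2k) · X[k]
Shifted x = [1, -3, 1, -2, 0, 3]

DFT(x[n-2]) = [0, 2.5000+4.3301i, -1.5000+6.0622i, 4, -1.5000-6.0622i, 2.5000-4.3301i]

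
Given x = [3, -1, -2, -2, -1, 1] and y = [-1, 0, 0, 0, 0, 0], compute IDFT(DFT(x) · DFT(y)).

(x ⊛ y)[n] = Σ(m=0 to 5) x[m] · y[(n-m) mod 6]

Computing each output sample:
(x ⊛ y)[0] = -3
(x ⊛ y)[1] = 1
(x ⊛ y)[2] = 2
(x ⊛ y)[3] = 2
(x ⊛ y)[4] = 1
(x ⊛ y)[5] = -1

x ⊛ y = [-3, 1, 2, 2, 1, -1]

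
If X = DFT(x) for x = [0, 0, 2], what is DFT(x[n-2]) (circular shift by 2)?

Time shift by 2: X_shifted[k] = ω_3^(2k) · X[k]
Shifted x = [0, 2, 0]

DFT(x[n-2]) = [2, -1.0000-1.7321i, -1.0000+1.7321i]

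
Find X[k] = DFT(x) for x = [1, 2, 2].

X[k] = Σ(n=0 to 2) x[n] · ω_3^(nk)
where ω_3 = e^(-2πi/3)

Computing each X[k]:
X[0] = 5
X[1] = -1
X[2] = -1

X = [5, -1, -1]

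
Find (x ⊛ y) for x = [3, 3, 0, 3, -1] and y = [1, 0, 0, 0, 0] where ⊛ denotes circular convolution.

(x ⊛ y)[n] = Σ(m=0 to 4) x[m] · y[(n-m) mod 5]

Computing each output sample:
(x ⊛ y)[0] = 3
(x ⊛ y)[1] = 3
(x ⊛ y)[2] = 0
(x ⊛ y)[3] = 3
(x ⊛ y)[4] = -1

x ⊛ y = [3, 3, 0, 3, -1]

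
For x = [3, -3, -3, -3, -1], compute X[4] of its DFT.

X[4] = Σ(n=0 to 4) x[n] · ω_5^(4n) where ω_5 = e^(-2πi/5)
= (3)·ω_5^0 + (-3)·ω_5^4 + (-3)·ω_5^8 + (-3)·ω_5^12 + (-1)·ω_5^16

X[4] = 6.6180-1.9021i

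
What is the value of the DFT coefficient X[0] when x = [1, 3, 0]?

X[0] = Σ(n=0 to 2) x[n] · ω_3^0 = Σ x[n]
= (1) + (3) + (0)

X[0] = 4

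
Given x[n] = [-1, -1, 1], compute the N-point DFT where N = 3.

X[k] = Σ(n=0 to 2) x[n] · ω_3^(nk)
where ω_3 = e^(-2πi/3)

Computing each X[k]:
X[0] = -1
X[1] = -1.0000+1.7321i
X[2] = -1.0000-1.7321i

X = [-1, -1.0000+1.7321i, -1.0000-1.7321i]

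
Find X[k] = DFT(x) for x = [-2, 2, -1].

X[k] = Σ(n=0 to 2) x[n] · ω_3^(nk)
where ω_3 = e^(-2πi/3)

Computing each X[k]:
X[0] = -1
X[1] = -2.5000-2.5981i
X[2] = -2.5000+2.5981i

X = [-1, -2.5000-2.5981i, -2.5000+2.5981i]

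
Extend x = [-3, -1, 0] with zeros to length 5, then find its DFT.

Original 3-point DFT: [-4, -2.5000+0.8660i, -2.5000-0.8660i]
Zero-padded 5-point DFT provides frequency interpolation.

DFT_5([x, 0, ...]) = [-4, -3.3090+0.9511i, -2.1910+0.5878i, -2.1910-0.5878i, -3.3090-0.9511i]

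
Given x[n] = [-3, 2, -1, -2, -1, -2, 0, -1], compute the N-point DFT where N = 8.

X[k] = Σ(n=0 to 7) x[n] · ω_8^(nk)
where ω_8 = e^(-2πi/8)

Computing each X[k]:
X[0] = -8
X[1] = 1.5355-1.1213i
X[2] = -3-3i
X[3] = -5.5355-3.1213i
X[4] = -2
X[5] = -5.5355+3.1213i
X[6] = -3+3i
X[7] = 1.5355+1.1213i

X = [-8, 1.5355-1.1213i, -3-3i, -5.5355-3.1213i, -2, -5.5355+3.1213i, -3+3i, 1.5355+1.1213i]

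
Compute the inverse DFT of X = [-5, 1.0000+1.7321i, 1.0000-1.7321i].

x[n] = (1/3) Σ(k=0 to 2) X[k] · e^(2πikn/3)

Computing each x[n]:
x[0] = -1
x[1] = -3
x[2] = -1

x = [-1, -3, -1]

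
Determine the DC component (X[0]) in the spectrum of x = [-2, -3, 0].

X[0] = Σ(n=0 to 2) x[n] · ω_3^0 = Σ x[n]
= (-2) + (-3) + (0)

X[0] = -5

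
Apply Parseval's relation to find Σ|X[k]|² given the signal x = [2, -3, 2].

Parseval: Σ|x[n]|² = (1/N)Σ|X[k]|², so Σ|X[k]|² = N·Σ|x[n]|² = 3·17.0000

Σ|X[k]|² = N·Σ|x[n]|² = 3·17.0000 = 51.0000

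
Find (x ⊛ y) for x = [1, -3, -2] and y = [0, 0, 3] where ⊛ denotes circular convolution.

(x ⊛ y)[n] = Σ(m=0 to 2) x[m] · y[(n-m) mod 3]

Computing each output sample:
(x ⊛ y)[0] = -9
(x ⊛ y)[1] = -6
(x ⊛ y)[2] = 3

x ⊛ y = [-9, -6, 3]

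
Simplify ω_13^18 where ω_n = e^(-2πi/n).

Since ω_13^13 = 1, powers reduce modulo 13.
18 mod 13 = 5
So ω_13^18 = ω_13^5 = e^(-2πi·5/13)

ω_13^18 = ω_13^5 = -0.7485-0.6631i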